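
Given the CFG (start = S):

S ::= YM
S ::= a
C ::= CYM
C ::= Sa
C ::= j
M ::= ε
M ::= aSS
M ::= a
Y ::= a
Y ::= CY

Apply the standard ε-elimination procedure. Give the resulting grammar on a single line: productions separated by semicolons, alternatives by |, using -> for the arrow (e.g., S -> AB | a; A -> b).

Nullable set: {M}.
S -> YM: M nullable, giving Y | YM.
C -> CYM: M nullable, giving CY | CYM.
Drop M -> ε.
Unchanged (no nullable symbols): S -> a; C -> Sa; C -> j; M -> a; M -> aSS; Y -> CY; Y -> a.

S -> Y | a | YM; C -> j | CY | Sa | CYM; M -> a | aSS; Y -> a | CY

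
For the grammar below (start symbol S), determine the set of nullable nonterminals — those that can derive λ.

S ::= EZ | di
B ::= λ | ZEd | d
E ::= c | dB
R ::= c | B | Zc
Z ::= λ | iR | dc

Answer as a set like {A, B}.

{B, R, Z}

Directly nullable (have an ε-rule): {B, Z}.
R is nullable via R -> B (every symbol on the right is already known nullable).
Not nullable: E, S — each has a terminal in every rule's right-hand side or depends on a non-nullable symbol.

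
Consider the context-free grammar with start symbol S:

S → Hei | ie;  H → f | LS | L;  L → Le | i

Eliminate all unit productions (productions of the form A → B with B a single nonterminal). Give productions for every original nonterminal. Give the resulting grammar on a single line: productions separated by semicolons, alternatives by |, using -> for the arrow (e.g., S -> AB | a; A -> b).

S -> ie | Hei; H -> f | i | LS | Le; L -> i | Le

Unit productions: H->L.
Unit pairs (A ⇒* B via units): (H,L).
S: inherits non-unit rules of {S} → Hei | ie.
H: inherits non-unit rules of {H, L} → LS | Le | f | i.
L: inherits non-unit rules of {L} → Le | i.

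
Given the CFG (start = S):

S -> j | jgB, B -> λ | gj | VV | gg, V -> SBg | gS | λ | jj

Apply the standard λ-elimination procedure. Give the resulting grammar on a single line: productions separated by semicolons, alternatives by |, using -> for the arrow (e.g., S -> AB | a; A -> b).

Nullable set: {B, V}.
S -> jgB: B nullable, giving jg | jgB.
Drop B -> λ.
B -> VV: V, V nullable, giving V | VV.
Drop V -> λ.
V -> SBg: B nullable, giving SBg | Sg.
Unchanged (no nullable symbols): S -> j; B -> gg; B -> gj; V -> gS; V -> jj.

S -> j | jg | jgB; B -> V | VV | gg | gj; V -> Sg | gS | jj | SBg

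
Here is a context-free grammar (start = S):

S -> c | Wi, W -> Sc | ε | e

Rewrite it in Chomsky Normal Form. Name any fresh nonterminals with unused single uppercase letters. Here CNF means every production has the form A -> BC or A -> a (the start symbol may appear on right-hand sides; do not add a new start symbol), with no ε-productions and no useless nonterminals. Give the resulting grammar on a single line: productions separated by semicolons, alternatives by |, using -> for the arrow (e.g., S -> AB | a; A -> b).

Nullable: {W}; after ε-elimination: S -> c | i | Wi; W -> e | Sc.
No unit productions to eliminate.
TERM: introduce B -> c, A -> i and substitute in every rule of length ≥2.

S -> c | i | WA; A -> i; B -> c; W -> e | SB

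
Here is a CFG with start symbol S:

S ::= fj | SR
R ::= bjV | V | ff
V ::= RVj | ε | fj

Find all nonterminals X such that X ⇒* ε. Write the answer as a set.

Directly nullable (have an ε-rule): {V}.
R is nullable via R -> V (every symbol on the right is already known nullable).
Not nullable: S — each has a terminal in every rule's right-hand side or depends on a non-nullable symbol.

{R, V}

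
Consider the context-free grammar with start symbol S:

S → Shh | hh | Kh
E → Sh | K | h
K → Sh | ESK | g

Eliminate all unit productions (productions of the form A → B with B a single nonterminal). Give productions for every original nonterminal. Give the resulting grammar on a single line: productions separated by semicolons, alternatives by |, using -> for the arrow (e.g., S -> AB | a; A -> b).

Unit productions: E->K.
Unit pairs (A ⇒* B via units): (E,K).
S: inherits non-unit rules of {S} → Kh | Shh | hh.
E: inherits non-unit rules of {E, K} → ESK | Sh | g | h.
K: inherits non-unit rules of {K} → ESK | Sh | g.

S -> Kh | hh | Shh; E -> g | h | Sh | ESK; K -> g | Sh | ESK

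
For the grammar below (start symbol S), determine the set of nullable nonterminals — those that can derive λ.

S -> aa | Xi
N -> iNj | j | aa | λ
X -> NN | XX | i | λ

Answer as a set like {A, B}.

{N, X}

Directly nullable (have an ε-rule): {N, X}.
Not nullable: S — each has a terminal in every rule's right-hand side or depends on a non-nullable symbol.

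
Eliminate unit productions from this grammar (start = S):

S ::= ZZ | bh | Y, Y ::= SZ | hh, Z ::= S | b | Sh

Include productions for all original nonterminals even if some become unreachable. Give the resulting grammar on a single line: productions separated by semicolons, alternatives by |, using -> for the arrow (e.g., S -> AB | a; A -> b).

Unit productions: S->Y, Z->S.
Unit pairs (A ⇒* B via units): (S,Y), (Z,S), (Z,Y).
S: inherits non-unit rules of {S, Y} → SZ | ZZ | bh | hh.
Y: inherits non-unit rules of {Y} → SZ | hh.
Z: inherits non-unit rules of {S, Y, Z} → SZ | Sh | ZZ | b | bh | hh.

S -> SZ | ZZ | bh | hh; Y -> SZ | hh; Z -> b | SZ | Sh | ZZ | bh | hh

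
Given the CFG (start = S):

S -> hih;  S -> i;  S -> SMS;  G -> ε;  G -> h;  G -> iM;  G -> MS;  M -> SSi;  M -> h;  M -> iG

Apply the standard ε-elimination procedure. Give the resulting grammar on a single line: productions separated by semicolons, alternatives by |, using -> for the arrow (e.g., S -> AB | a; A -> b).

Nullable set: {G}.
Drop G -> ε.
M -> iG: G nullable, giving i | iG.
Unchanged (no nullable symbols): S -> SMS; S -> hih; S -> i; G -> MS; G -> h; G -> iM; M -> SSi; M -> h.

S -> i | SMS | hih; G -> h | MS | iM; M -> h | i | iG | SSi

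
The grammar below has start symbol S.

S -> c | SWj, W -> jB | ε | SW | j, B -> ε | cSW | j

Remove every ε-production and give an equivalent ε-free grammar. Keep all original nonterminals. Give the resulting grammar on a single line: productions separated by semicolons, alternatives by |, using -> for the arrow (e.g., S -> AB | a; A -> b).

S -> c | Sj | SWj; B -> j | cS | cSW; W -> S | j | SW | jB

Nullable set: {B, W}.
S -> SWj: W nullable, giving SWj | Sj.
Drop B -> ε.
B -> cSW: W nullable, giving cS | cSW.
Drop W -> ε.
W -> SW: W nullable, giving S | SW.
W -> jB: B nullable, giving j | jB.
Unchanged (no nullable symbols): S -> c; B -> j; W -> j.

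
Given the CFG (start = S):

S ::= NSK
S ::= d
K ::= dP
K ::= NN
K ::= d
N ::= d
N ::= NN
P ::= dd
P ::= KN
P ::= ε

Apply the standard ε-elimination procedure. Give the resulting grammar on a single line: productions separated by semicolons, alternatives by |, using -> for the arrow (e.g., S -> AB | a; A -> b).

Nullable set: {P}.
K -> dP: P nullable, giving d | dP.
Drop P -> ε.
Unchanged (no nullable symbols): S -> NSK; S -> d; K -> NN; K -> d; N -> NN; N -> d; P -> KN; P -> dd.

S -> d | NSK; K -> d | NN | dP; N -> d | NN; P -> KN | dd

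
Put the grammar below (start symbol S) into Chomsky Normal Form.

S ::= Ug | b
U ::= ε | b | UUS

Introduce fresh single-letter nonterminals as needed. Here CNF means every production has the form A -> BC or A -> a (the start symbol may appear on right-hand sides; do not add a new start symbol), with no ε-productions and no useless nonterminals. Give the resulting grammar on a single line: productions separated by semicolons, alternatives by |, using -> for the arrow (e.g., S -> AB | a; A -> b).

S -> b | g | UA; A -> g; B -> US; U -> b | g | UA | UB | US

Nullable: {U}; after ε-elimination: S -> b | g | Ug; U -> S | b | US | UUS.
After unit-elimination: S -> b | g | Ug; U -> b | g | US | Ug | UUS.
TERM: introduce A -> g and substitute in every rule of length ≥2.
BIN: U -> UUS becomes U -> UB, B -> US.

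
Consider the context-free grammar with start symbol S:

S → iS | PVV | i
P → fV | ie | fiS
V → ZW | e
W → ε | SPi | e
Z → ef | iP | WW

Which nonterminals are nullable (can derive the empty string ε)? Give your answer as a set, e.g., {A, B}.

Directly nullable (have an ε-rule): {W}.
Z is nullable via Z -> WW (every symbol on the right is already known nullable).
V is nullable via V -> ZW (every symbol on the right is already known nullable).
Not nullable: P, S — each has a terminal in every rule's right-hand side or depends on a non-nullable symbol.

{V, W, Z}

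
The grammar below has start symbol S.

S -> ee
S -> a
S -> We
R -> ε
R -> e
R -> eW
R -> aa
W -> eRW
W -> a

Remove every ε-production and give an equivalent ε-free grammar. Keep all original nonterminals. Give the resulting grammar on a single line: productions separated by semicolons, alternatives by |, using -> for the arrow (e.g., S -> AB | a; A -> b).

Nullable set: {R}.
Drop R -> ε.
W -> eRW: R nullable, giving eRW | eW.
Unchanged (no nullable symbols): S -> We; S -> a; S -> ee; R -> aa; R -> e; R -> eW; W -> a.

S -> a | We | ee; R -> e | aa | eW; W -> a | eW | eRW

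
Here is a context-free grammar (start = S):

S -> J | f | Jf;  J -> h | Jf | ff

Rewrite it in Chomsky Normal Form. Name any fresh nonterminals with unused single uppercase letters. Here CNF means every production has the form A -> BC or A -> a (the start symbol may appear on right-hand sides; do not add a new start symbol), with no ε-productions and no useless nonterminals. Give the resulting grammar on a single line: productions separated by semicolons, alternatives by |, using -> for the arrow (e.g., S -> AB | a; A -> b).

No ε-productions.
After unit-elimination: S -> f | h | Jf | ff; J -> h | Jf | ff.
TERM: introduce A -> f and substitute in every rule of length ≥2.

S -> f | h | AA | JA; A -> f; J -> h | AA | JA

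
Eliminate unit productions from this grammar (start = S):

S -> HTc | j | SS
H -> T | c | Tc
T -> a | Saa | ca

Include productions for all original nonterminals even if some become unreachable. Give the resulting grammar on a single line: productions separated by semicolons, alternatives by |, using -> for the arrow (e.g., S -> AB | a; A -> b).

Unit productions: H->T.
Unit pairs (A ⇒* B via units): (H,T).
S: inherits non-unit rules of {S} → HTc | SS | j.
H: inherits non-unit rules of {H, T} → Saa | Tc | a | c | ca.
T: inherits non-unit rules of {T} → Saa | a | ca.

S -> j | SS | HTc; H -> a | c | Tc | ca | Saa; T -> a | ca | Saa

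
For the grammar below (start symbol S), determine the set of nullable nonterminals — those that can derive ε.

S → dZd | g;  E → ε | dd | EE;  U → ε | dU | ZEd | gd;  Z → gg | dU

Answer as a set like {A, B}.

{E, U}

Directly nullable (have an ε-rule): {E, U}.
Not nullable: S, Z — each has a terminal in every rule's right-hand side or depends on a non-nullable symbol.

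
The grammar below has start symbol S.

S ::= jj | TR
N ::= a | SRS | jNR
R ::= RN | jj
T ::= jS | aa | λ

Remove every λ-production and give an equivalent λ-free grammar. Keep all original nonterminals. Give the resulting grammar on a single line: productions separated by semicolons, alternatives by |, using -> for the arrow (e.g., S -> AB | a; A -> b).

S -> R | TR | jj; N -> a | SRS | jNR; R -> RN | jj; T -> aa | jS

Nullable set: {T}.
S -> TR: T nullable, giving R | TR.
Drop T -> λ.
Unchanged (no nullable symbols): S -> jj; N -> SRS; N -> a; N -> jNR; R -> RN; R -> jj; T -> aa; T -> jS.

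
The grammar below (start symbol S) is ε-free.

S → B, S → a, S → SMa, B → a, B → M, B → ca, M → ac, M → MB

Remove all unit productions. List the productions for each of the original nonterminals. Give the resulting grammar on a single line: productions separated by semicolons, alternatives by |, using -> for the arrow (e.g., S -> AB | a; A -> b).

S -> a | MB | ac | ca | SMa; B -> a | MB | ac | ca; M -> MB | ac

Unit productions: B->M, S->B.
Unit pairs (A ⇒* B via units): (B,M), (S,B), (S,M).
S: inherits non-unit rules of {B, M, S} → MB | SMa | a | ac | ca.
B: inherits non-unit rules of {B, M} → MB | a | ac | ca.
M: inherits non-unit rules of {M} → MB | ac.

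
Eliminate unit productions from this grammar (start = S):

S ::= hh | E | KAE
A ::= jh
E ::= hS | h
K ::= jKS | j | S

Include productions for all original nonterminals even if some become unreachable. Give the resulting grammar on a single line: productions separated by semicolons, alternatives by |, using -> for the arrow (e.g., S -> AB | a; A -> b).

Unit productions: K->S, S->E.
Unit pairs (A ⇒* B via units): (K,E), (K,S), (S,E).
S: inherits non-unit rules of {E, S} → KAE | h | hS | hh.
A: inherits non-unit rules of {A} → jh.
E: inherits non-unit rules of {E} → h | hS.
K: inherits non-unit rules of {E, K, S} → KAE | h | hS | hh | j | jKS.

S -> h | hS | hh | KAE; A -> jh; E -> h | hS; K -> h | j | hS | hh | KAE | jKS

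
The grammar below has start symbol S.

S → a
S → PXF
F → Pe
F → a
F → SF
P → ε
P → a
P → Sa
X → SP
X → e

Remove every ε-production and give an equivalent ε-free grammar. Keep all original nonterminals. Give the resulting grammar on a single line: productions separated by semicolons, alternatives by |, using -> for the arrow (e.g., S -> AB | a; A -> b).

S -> a | XF | PXF; F -> a | e | Pe | SF; P -> a | Sa; X -> S | e | SP

Nullable set: {P}.
S -> PXF: P nullable, giving PXF | XF.
F -> Pe: P nullable, giving Pe | e.
Drop P -> ε.
X -> SP: P nullable, giving S | SP.
Unchanged (no nullable symbols): S -> a; F -> SF; F -> a; P -> Sa; P -> a; X -> e.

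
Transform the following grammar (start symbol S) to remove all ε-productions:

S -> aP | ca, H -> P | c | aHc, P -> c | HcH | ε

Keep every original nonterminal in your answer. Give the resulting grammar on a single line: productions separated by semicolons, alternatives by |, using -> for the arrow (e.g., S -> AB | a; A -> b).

S -> a | aP | ca; H -> P | c | ac | aHc; P -> c | Hc | cH | HcH

Nullable set: {H, P}.
S -> aP: P nullable, giving a | aP.
H -> P: P nullable, giving P.
H -> aHc: H nullable, giving aHc | ac.
Drop P -> ε.
P -> HcH: H, H nullable, giving Hc | HcH | c | cH.
Unchanged (no nullable symbols): S -> ca; H -> c; P -> c.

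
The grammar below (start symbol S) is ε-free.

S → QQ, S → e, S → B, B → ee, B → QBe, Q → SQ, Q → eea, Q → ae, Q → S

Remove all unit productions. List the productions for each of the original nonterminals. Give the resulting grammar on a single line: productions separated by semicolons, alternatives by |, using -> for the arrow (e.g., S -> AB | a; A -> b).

Unit productions: Q->S, S->B.
Unit pairs (A ⇒* B via units): (Q,B), (Q,S), (S,B).
S: inherits non-unit rules of {B, S} → QBe | QQ | e | ee.
B: inherits non-unit rules of {B} → QBe | ee.
Q: inherits non-unit rules of {B, Q, S} → QBe | QQ | SQ | ae | e | ee | eea.

S -> e | QQ | ee | QBe; B -> ee | QBe; Q -> e | QQ | SQ | ae | ee | QBe | eea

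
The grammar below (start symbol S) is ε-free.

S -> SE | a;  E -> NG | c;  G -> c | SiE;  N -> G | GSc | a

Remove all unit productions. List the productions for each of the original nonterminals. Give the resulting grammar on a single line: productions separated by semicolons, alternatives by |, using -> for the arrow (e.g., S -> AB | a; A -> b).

S -> a | SE; E -> c | NG; G -> c | SiE; N -> a | c | GSc | SiE

Unit productions: N->G.
Unit pairs (A ⇒* B via units): (N,G).
S: inherits non-unit rules of {S} → SE | a.
E: inherits non-unit rules of {E} → NG | c.
G: inherits non-unit rules of {G} → SiE | c.
N: inherits non-unit rules of {G, N} → GSc | SiE | a | c.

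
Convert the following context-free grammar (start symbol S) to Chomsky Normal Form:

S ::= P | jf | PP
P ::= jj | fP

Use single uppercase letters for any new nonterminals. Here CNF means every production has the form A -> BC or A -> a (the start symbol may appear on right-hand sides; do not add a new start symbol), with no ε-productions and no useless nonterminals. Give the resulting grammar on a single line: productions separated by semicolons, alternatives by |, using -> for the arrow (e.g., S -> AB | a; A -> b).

S -> AP | BA | BB | PP; A -> f; B -> j; P -> AP | BB

No ε-productions.
After unit-elimination: S -> PP | fP | jf | jj; P -> fP | jj.
TERM: introduce A -> f, B -> j and substitute in every rule of length ≥2.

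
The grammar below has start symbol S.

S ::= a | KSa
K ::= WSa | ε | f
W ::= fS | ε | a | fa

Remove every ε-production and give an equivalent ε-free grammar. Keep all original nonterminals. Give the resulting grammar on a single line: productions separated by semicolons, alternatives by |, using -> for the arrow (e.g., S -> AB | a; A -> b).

S -> a | Sa | KSa; K -> f | Sa | WSa; W -> a | fS | fa

Nullable set: {K, W}.
S -> KSa: K nullable, giving KSa | Sa.
Drop K -> ε.
K -> WSa: W nullable, giving Sa | WSa.
Drop W -> ε.
Unchanged (no nullable symbols): S -> a; K -> f; W -> a; W -> fS; W -> fa.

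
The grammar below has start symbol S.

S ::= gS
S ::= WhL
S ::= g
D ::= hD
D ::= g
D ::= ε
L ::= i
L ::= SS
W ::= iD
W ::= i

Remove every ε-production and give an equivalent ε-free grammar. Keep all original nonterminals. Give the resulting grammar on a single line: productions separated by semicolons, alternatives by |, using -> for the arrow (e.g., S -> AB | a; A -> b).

S -> g | gS | WhL; D -> g | h | hD; L -> i | SS; W -> i | iD

Nullable set: {D}.
Drop D -> ε.
D -> hD: D nullable, giving h | hD.
W -> iD: D nullable, giving i | iD.
Unchanged (no nullable symbols): S -> WhL; S -> g; S -> gS; D -> g; L -> SS; L -> i; W -> i.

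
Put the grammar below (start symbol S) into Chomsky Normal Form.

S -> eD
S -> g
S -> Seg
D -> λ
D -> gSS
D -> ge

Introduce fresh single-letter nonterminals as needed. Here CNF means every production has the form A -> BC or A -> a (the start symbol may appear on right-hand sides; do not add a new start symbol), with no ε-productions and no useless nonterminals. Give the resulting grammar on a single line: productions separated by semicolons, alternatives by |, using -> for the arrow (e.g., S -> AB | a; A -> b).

S -> e | g | BD | SE; A -> g; B -> e; C -> SS; D -> AB | AC; E -> BA

Nullable: {D}; after ε-elimination: S -> e | g | eD | Seg; D -> ge | gSS.
No unit productions to eliminate.
TERM: introduce B -> e, A -> g and substitute in every rule of length ≥2.
BIN: D -> ASS becomes D -> AC, C -> SS; S -> SBA becomes S -> SE, E -> BA.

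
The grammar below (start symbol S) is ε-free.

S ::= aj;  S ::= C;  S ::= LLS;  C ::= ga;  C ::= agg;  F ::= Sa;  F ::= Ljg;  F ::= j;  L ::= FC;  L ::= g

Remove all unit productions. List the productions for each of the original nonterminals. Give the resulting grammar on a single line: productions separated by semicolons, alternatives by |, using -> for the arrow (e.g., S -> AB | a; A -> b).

S -> aj | ga | LLS | agg; C -> ga | agg; F -> j | Sa | Ljg; L -> g | FC

Unit productions: S->C.
Unit pairs (A ⇒* B via units): (S,C).
S: inherits non-unit rules of {C, S} → LLS | agg | aj | ga.
C: inherits non-unit rules of {C} → agg | ga.
F: inherits non-unit rules of {F} → Ljg | Sa | j.
L: inherits non-unit rules of {L} → FC | g.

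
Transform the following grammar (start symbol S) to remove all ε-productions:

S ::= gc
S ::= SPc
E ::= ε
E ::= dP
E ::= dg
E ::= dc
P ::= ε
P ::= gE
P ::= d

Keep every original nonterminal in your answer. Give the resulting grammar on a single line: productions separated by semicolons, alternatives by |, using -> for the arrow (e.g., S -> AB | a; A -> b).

S -> Sc | gc | SPc; E -> d | dP | dc | dg; P -> d | g | gE

Nullable set: {E, P}.
S -> SPc: P nullable, giving SPc | Sc.
Drop E -> ε.
E -> dP: P nullable, giving d | dP.
Drop P -> ε.
P -> gE: E nullable, giving g | gE.
Unchanged (no nullable symbols): S -> gc; E -> dc; E -> dg; P -> d.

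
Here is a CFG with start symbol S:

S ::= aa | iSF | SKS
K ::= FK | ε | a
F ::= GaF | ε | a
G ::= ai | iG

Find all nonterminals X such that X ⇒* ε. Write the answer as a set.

Directly nullable (have an ε-rule): {F, K}.
Not nullable: G, S — each has a terminal in every rule's right-hand side or depends on a non-nullable symbol.

{F, K}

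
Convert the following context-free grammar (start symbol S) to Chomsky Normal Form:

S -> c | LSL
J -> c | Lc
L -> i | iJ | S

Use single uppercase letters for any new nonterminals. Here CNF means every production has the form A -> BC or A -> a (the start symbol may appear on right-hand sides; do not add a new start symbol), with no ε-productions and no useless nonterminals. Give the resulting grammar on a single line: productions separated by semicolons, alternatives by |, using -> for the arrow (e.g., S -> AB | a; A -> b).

S -> c | LD; A -> c; B -> i; C -> SL; D -> SL; J -> c | LA; L -> c | i | BJ | LC

No ε-productions.
After unit-elimination: S -> c | LSL; J -> c | Lc; L -> c | i | iJ | LSL.
TERM: introduce A -> c, B -> i and substitute in every rule of length ≥2.
BIN: L -> LSL becomes L -> LC, C -> SL; S -> LSL becomes S -> LD, D -> SL.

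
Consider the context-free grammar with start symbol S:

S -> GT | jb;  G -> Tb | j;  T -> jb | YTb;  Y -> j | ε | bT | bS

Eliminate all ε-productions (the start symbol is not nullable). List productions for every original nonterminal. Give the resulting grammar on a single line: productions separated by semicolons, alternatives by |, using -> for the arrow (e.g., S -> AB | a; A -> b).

Nullable set: {Y}.
T -> YTb: Y nullable, giving Tb | YTb.
Drop Y -> ε.
Unchanged (no nullable symbols): S -> GT; S -> jb; G -> Tb; G -> j; T -> jb; Y -> bS; Y -> bT; Y -> j.

S -> GT | jb; G -> j | Tb; T -> Tb | jb | YTb; Y -> j | bS | bT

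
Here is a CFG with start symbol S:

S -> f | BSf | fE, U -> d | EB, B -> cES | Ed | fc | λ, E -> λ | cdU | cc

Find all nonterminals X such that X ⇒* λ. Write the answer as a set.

Directly nullable (have an ε-rule): {B, E}.
U is nullable via U -> EB (every symbol on the right is already known nullable).
Not nullable: S — each has a terminal in every rule's right-hand side or depends on a non-nullable symbol.

{B, E, U}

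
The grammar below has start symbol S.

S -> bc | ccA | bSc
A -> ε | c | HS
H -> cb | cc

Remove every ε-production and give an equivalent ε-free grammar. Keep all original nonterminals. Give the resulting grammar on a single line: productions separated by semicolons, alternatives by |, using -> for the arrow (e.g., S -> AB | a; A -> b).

S -> bc | cc | bSc | ccA; A -> c | HS; H -> cb | cc

Nullable set: {A}.
S -> ccA: A nullable, giving cc | ccA.
Drop A -> ε.
Unchanged (no nullable symbols): S -> bSc; S -> bc; A -> HS; A -> c; H -> cb; H -> cc.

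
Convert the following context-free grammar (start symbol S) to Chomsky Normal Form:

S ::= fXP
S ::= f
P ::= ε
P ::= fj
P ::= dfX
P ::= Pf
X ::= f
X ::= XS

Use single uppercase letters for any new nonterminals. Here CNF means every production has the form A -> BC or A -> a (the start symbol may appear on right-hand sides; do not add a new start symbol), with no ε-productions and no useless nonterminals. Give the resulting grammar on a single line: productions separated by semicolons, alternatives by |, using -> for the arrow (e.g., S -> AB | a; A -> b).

Nullable: {P}; after ε-elimination: S -> f | fX | fXP; P -> f | Pf | fj | dfX; X -> f | XS.
No unit productions to eliminate.
TERM: introduce B -> d, A -> f, C -> j and substitute in every rule of length ≥2.
BIN: P -> BAX becomes P -> BD, D -> AX; S -> AXP becomes S -> AE, E -> XP.

S -> f | AE | AX; A -> f; B -> d; C -> j; D -> AX; E -> XP; P -> f | AC | BD | PA; X -> f | XS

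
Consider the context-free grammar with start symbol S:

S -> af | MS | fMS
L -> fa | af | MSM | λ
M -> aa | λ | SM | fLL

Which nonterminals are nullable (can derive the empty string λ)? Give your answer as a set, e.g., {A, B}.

{L, M}

Directly nullable (have an ε-rule): {L, M}.
Not nullable: S — each has a terminal in every rule's right-hand side or depends on a non-nullable symbol.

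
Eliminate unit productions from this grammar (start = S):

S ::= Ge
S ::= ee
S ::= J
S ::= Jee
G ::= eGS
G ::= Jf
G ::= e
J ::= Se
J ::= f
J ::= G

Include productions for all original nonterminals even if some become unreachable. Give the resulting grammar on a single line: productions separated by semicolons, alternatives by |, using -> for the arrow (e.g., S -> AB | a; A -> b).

S -> e | f | Ge | Jf | Se | ee | Jee | eGS; G -> e | Jf | eGS; J -> e | f | Jf | Se | eGS

Unit productions: J->G, S->J.
Unit pairs (A ⇒* B via units): (J,G), (S,G), (S,J).
S: inherits non-unit rules of {G, J, S} → Ge | Jee | Jf | Se | e | eGS | ee | f.
G: inherits non-unit rules of {G} → Jf | e | eGS.
J: inherits non-unit rules of {G, J} → Jf | Se | e | eGS | f.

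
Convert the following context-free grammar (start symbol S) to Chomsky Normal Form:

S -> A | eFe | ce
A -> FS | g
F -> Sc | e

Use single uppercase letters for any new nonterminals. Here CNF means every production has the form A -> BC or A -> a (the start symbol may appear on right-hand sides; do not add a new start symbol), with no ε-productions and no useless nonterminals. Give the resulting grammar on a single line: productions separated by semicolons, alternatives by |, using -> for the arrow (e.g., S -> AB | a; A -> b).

S -> g | BC | CD | FS; B -> c; C -> e; D -> FC; F -> e | SB

No ε-productions.
After unit-elimination: S -> g | FS | ce | eFe; A -> g | FS; F -> e | Sc.
TERM: introduce B -> c, C -> e and substitute in every rule of length ≥2.
BIN: S -> CFC becomes S -> CD, D -> FC.
Drop unreachable/unproductive: A.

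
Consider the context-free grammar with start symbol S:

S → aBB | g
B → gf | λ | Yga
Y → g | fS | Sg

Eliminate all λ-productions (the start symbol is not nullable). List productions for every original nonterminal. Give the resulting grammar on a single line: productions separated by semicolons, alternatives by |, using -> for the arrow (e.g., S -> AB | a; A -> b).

S -> a | g | aB | aBB; B -> gf | Yga; Y -> g | Sg | fS

Nullable set: {B}.
S -> aBB: B, B nullable, giving a | aB | aBB.
Drop B -> λ.
Unchanged (no nullable symbols): S -> g; B -> Yga; B -> gf; Y -> Sg; Y -> fS; Y -> g.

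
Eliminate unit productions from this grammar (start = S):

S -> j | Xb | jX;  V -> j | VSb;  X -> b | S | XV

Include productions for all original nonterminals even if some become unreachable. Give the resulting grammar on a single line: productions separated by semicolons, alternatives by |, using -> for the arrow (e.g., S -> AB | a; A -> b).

Unit productions: X->S.
Unit pairs (A ⇒* B via units): (X,S).
S: inherits non-unit rules of {S} → Xb | j | jX.
V: inherits non-unit rules of {V} → VSb | j.
X: inherits non-unit rules of {S, X} → XV | Xb | b | j | jX.

S -> j | Xb | jX; V -> j | VSb; X -> b | j | XV | Xb | jX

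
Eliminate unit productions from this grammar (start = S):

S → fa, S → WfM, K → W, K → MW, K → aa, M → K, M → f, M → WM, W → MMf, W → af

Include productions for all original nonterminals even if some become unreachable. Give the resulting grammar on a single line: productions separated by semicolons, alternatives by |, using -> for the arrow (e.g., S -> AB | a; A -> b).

Unit productions: K->W, M->K.
Unit pairs (A ⇒* B via units): (K,W), (M,K), (M,W).
S: inherits non-unit rules of {S} → WfM | fa.
K: inherits non-unit rules of {K, W} → MMf | MW | aa | af.
M: inherits non-unit rules of {K, M, W} → MMf | MW | WM | aa | af | f.
W: inherits non-unit rules of {W} → MMf | af.

S -> fa | WfM; K -> MW | aa | af | MMf; M -> f | MW | WM | aa | af | MMf; W -> af | MMf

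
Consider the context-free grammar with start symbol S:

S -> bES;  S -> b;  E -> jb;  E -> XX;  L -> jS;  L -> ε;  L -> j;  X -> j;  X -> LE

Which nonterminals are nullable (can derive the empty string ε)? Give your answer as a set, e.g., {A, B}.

{L}

Directly nullable (have an ε-rule): {L}.
Not nullable: E, S, X — each has a terminal in every rule's right-hand side or depends on a non-nullable symbol.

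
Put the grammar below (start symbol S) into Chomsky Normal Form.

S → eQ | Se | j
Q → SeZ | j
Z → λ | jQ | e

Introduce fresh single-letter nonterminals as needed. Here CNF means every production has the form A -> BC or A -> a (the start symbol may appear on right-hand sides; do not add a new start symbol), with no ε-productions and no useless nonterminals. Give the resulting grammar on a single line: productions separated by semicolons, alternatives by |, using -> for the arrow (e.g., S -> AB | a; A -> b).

S -> j | AQ | SA; A -> e; B -> j; C -> AZ; Q -> j | SA | SC; Z -> e | BQ

Nullable: {Z}; after ε-elimination: S -> j | Se | eQ; Q -> j | Se | SeZ; Z -> e | jQ.
No unit productions to eliminate.
TERM: introduce A -> e, B -> j and substitute in every rule of length ≥2.
BIN: Q -> SAZ becomes Q -> SC, C -> AZ.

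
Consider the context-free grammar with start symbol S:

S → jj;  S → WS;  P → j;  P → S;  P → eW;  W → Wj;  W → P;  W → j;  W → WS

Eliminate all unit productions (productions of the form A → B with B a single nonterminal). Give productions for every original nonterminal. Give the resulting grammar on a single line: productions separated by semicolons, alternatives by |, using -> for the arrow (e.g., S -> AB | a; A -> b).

S -> WS | jj; P -> j | WS | eW | jj; W -> j | WS | Wj | eW | jj

Unit productions: P->S, W->P.
Unit pairs (A ⇒* B via units): (P,S), (W,P), (W,S).
S: inherits non-unit rules of {S} → WS | jj.
P: inherits non-unit rules of {P, S} → WS | eW | j | jj.
W: inherits non-unit rules of {P, S, W} → WS | Wj | eW | j | jj.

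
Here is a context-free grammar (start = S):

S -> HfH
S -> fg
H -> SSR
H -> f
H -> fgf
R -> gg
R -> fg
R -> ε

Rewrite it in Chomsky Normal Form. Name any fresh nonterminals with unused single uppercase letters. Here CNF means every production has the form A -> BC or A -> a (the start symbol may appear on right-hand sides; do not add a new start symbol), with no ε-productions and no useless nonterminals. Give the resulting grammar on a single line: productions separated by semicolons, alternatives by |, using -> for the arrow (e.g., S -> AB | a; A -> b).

S -> AB | HE; A -> f; B -> g; C -> BA; D -> SR; E -> AH; H -> f | AC | SD | SS; R -> AB | BB

Nullable: {R}; after ε-elimination: S -> fg | HfH; H -> f | SS | SSR | fgf; R -> fg | gg.
No unit productions to eliminate.
TERM: introduce A -> f, B -> g and substitute in every rule of length ≥2.
BIN: H -> ABA becomes H -> AC, C -> BA; H -> SSR becomes H -> SD, D -> SR; S -> HAH becomes S -> HE, E -> AH.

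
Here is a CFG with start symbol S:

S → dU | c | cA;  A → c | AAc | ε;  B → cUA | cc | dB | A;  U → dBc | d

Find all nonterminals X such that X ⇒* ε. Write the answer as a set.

Directly nullable (have an ε-rule): {A}.
B is nullable via B -> A (every symbol on the right is already known nullable).
Not nullable: S, U — each has a terminal in every rule's right-hand side or depends on a non-nullable symbol.

{A, B}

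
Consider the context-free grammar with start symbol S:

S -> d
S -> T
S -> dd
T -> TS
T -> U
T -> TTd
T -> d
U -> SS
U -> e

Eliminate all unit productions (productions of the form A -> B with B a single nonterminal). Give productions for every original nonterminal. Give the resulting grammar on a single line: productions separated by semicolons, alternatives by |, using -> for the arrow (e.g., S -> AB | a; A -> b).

S -> d | e | SS | TS | dd | TTd; T -> d | e | SS | TS | TTd; U -> e | SS

Unit productions: S->T, T->U.
Unit pairs (A ⇒* B via units): (S,T), (S,U), (T,U).
S: inherits non-unit rules of {S, T, U} → SS | TS | TTd | d | dd | e.
T: inherits non-unit rules of {T, U} → SS | TS | TTd | d | e.
U: inherits non-unit rules of {U} → SS | e.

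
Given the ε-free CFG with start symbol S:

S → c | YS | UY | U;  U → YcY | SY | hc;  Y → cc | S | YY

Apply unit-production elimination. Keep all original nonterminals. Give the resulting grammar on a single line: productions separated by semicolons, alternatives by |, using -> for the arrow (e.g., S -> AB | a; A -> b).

S -> c | SY | UY | YS | hc | YcY; U -> SY | hc | YcY; Y -> c | SY | UY | YS | YY | cc | hc | YcY

Unit productions: S->U, Y->S.
Unit pairs (A ⇒* B via units): (S,U), (Y,S), (Y,U).
S: inherits non-unit rules of {S, U} → SY | UY | YS | YcY | c | hc.
U: inherits non-unit rules of {U} → SY | YcY | hc.
Y: inherits non-unit rules of {S, U, Y} → SY | UY | YS | YY | YcY | c | cc | hc.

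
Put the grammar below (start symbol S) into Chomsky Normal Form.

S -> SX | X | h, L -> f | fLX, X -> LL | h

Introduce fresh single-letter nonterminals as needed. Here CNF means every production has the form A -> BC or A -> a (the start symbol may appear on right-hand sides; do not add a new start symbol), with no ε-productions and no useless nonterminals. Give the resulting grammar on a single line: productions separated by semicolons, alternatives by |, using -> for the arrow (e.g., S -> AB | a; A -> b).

S -> h | LL | SX; A -> f; B -> LX; L -> f | AB; X -> h | LL

No ε-productions.
After unit-elimination: S -> h | LL | SX; L -> f | fLX; X -> h | LL.
TERM: introduce A -> f and substitute in every rule of length ≥2.
BIN: L -> ALX becomes L -> AB, B -> LX.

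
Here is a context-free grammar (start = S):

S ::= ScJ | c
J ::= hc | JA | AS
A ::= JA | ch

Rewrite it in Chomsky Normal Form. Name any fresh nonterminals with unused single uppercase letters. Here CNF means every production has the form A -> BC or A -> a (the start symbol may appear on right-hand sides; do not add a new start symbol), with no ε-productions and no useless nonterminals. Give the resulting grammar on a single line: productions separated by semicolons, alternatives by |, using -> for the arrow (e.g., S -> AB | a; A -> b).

No ε-productions.
No unit productions to eliminate.
TERM: introduce B -> c, C -> h and substitute in every rule of length ≥2.
BIN: S -> SBJ becomes S -> SD, D -> BJ.

S -> c | SD; A -> BC | JA; B -> c; C -> h; D -> BJ; J -> AS | CB | JA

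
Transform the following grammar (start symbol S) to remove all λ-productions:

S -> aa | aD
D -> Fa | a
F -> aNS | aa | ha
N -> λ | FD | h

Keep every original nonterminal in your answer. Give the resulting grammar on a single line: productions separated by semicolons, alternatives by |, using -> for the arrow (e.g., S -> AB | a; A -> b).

Nullable set: {N}.
F -> aNS: N nullable, giving aNS | aS.
Drop N -> λ.
Unchanged (no nullable symbols): S -> aD; S -> aa; D -> Fa; D -> a; F -> aa; F -> ha; N -> FD; N -> h.

S -> aD | aa; D -> a | Fa; F -> aS | aa | ha | aNS; N -> h | FD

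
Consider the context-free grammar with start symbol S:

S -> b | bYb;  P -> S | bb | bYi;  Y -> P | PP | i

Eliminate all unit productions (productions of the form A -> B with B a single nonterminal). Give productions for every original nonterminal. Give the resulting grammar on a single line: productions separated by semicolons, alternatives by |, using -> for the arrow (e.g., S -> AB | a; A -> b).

S -> b | bYb; P -> b | bb | bYb | bYi; Y -> b | i | PP | bb | bYb | bYi

Unit productions: P->S, Y->P.
Unit pairs (A ⇒* B via units): (P,S), (Y,P), (Y,S).
S: inherits non-unit rules of {S} → b | bYb.
P: inherits non-unit rules of {P, S} → b | bYb | bYi | bb.
Y: inherits non-unit rules of {P, S, Y} → PP | b | bYb | bYi | bb | i.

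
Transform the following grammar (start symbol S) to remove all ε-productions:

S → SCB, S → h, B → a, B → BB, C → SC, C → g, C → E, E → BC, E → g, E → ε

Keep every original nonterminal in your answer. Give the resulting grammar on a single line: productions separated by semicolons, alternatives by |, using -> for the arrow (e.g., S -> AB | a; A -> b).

S -> h | SB | SCB; B -> a | BB; C -> E | S | g | SC; E -> B | g | BC

Nullable set: {C, E}.
S -> SCB: C nullable, giving SB | SCB.
C -> E: E nullable, giving E.
C -> SC: C nullable, giving S | SC.
Drop E -> ε.
E -> BC: C nullable, giving B | BC.
Unchanged (no nullable symbols): S -> h; B -> BB; B -> a; C -> g; E -> g.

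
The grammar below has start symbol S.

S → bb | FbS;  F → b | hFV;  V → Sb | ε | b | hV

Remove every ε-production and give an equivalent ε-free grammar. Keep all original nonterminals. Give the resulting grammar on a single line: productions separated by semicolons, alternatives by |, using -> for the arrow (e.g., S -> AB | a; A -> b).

S -> bb | FbS; F -> b | hF | hFV; V -> b | h | Sb | hV

Nullable set: {V}.
F -> hFV: V nullable, giving hF | hFV.
Drop V -> ε.
V -> hV: V nullable, giving h | hV.
Unchanged (no nullable symbols): S -> FbS; S -> bb; F -> b; V -> Sb; V -> b.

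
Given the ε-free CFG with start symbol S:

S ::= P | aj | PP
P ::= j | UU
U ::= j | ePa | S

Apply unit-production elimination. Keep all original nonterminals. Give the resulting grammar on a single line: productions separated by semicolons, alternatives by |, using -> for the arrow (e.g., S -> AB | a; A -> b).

S -> j | PP | UU | aj; P -> j | UU; U -> j | PP | UU | aj | ePa

Unit productions: S->P, U->S.
Unit pairs (A ⇒* B via units): (S,P), (U,P), (U,S).
S: inherits non-unit rules of {P, S} → PP | UU | aj | j.
P: inherits non-unit rules of {P} → UU | j.
U: inherits non-unit rules of {P, S, U} → PP | UU | aj | ePa | j.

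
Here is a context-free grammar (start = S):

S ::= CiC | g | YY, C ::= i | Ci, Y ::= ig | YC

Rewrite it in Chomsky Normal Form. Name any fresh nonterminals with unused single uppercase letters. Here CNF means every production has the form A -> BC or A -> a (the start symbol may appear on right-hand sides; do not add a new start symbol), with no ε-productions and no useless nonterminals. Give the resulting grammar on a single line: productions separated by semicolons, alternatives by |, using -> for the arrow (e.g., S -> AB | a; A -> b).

No ε-productions.
No unit productions to eliminate.
TERM: introduce B -> g, A -> i and substitute in every rule of length ≥2.
BIN: S -> CAC becomes S -> CD, D -> AC.

S -> g | CD | YY; A -> i; B -> g; C -> i | CA; D -> AC; Y -> AB | YC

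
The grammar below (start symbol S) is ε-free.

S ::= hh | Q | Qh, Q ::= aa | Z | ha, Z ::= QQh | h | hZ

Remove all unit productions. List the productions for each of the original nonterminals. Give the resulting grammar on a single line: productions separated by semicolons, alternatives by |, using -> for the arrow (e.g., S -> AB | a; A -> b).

Unit productions: Q->Z, S->Q.
Unit pairs (A ⇒* B via units): (Q,Z), (S,Q), (S,Z).
S: inherits non-unit rules of {Q, S, Z} → QQh | Qh | aa | h | hZ | ha | hh.
Q: inherits non-unit rules of {Q, Z} → QQh | aa | h | hZ | ha.
Z: inherits non-unit rules of {Z} → QQh | h | hZ.

S -> h | Qh | aa | hZ | ha | hh | QQh; Q -> h | aa | hZ | ha | QQh; Z -> h | hZ | QQh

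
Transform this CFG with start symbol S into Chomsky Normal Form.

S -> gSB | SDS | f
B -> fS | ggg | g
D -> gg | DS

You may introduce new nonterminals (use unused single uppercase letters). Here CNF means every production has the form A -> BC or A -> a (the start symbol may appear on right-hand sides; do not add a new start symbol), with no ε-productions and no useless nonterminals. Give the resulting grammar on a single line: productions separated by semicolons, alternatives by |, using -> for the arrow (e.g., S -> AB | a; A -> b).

S -> f | CF | SG; A -> f; B -> g | AS | CE; C -> g; D -> CC | DS; E -> CC; F -> SB; G -> DS

No ε-productions.
No unit productions to eliminate.
TERM: introduce A -> f, C -> g and substitute in every rule of length ≥2.
BIN: B -> CCC becomes B -> CE, E -> CC; S -> CSB becomes S -> CF, F -> SB; S -> SDS becomes S -> SG, G -> DS.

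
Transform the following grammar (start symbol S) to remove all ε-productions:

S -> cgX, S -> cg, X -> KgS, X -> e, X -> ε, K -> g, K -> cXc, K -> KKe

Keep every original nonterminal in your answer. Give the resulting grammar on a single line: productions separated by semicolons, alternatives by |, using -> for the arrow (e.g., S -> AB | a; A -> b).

Nullable set: {X}.
S -> cgX: X nullable, giving cg | cgX.
K -> cXc: X nullable, giving cXc | cc.
Drop X -> ε.
Unchanged (no nullable symbols): S -> cg; K -> KKe; K -> g; X -> KgS; X -> e.

S -> cg | cgX; K -> g | cc | KKe | cXc; X -> e | KgS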